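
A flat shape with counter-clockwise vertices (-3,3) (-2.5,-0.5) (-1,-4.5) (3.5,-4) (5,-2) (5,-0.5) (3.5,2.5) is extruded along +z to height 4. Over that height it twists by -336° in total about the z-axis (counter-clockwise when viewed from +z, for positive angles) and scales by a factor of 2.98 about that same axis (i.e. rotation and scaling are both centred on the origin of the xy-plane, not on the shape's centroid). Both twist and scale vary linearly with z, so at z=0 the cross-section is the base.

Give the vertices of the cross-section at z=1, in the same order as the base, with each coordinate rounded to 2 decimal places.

t = z/height = 1/4 = 0.25
s = 1 + (scale-1)·z/height = 1 + (2.98-1)·1/4 = 1.495000
θ = twist·z/height = -336°·1/4 = -84.0000° = -1.466077 rad
cos θ = 0.104528, sin θ = -0.994522 (intermediates below are computed at full precision and shown rounded to 5 d.p.)
v1: (-3,3) → rotate → (2.66998,3.29715) → ×s → (3.99162,4.92924) → (3.99,4.93)
v2: (-2.5,-0.5) → rotate → (-0.75858,2.43404) → ×s → (-1.13408,3.63889) → (-1.13,3.64)
v3: (-1,-4.5) → rotate → (-4.57988,0.52414) → ×s → (-6.84692,0.78359) → (-6.85,0.78)
v4: (3.5,-4) → rotate → (-3.61224,-3.89894) → ×s → (-5.40030,-5.82892) → (-5.40,-5.83)
v5: (5,-2) → rotate → (-1.46640,-5.18167) → ×s → (-2.19227,-7.74659) → (-2.19,-7.75)
v6: (5,-0.5) → rotate → (0.02538,-5.02487) → ×s → (0.03795,-7.51219) → (0.04,-7.51)
v7: (3.5,2.5) → rotate → (2.85215,-3.21951) → ×s → (4.26397,-4.81316) → (4.26,-4.81)

Cross-section at z=1: (3.99,4.93) (-1.13,3.64) (-6.85,0.78) (-5.40,-5.83) (-2.19,-7.75) (0.04,-7.51) (4.26,-4.81)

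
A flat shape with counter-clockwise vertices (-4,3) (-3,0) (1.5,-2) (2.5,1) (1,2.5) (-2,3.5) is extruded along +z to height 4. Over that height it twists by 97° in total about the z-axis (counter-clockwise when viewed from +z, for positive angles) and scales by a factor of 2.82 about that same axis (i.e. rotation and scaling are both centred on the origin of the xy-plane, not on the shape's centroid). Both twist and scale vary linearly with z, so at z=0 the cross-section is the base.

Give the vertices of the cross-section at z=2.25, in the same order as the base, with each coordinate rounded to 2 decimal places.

t = z/height = 2.25/4 = 0.5625
s = 1 + (scale-1)·z/height = 1 + (2.82-1)·2.25/4 = 2.023750
θ = twist·z/height = 97°·2.25/4 = 54.5625° = 0.952295 rad
cos θ = 0.579815, sin θ = 0.814748 (intermediates below are computed at full precision and shown rounded to 5 d.p.)
v1: (-4,3) → rotate → (-4.76350,-1.51955) → ×s → (-9.64014,-3.07519) → (-9.64,-3.08)
v2: (-3,0) → rotate → (-1.73944,-2.44425) → ×s → (-3.52020,-4.94654) → (-3.52,-4.95)
v3: (1.5,-2) → rotate → (2.49922,0.06249) → ×s → (5.05779,0.12647) → (5.06,0.13)
v4: (2.5,1) → rotate → (0.63479,2.61669) → ×s → (1.28465,5.29552) → (1.28,5.30)
v5: (1,2.5) → rotate → (-1.45706,2.26428) → ×s → (-2.94872,4.58235) → (-2.95,4.58)
v6: (-2,3.5) → rotate → (-4.01125,0.39985) → ×s → (-8.11776,0.80920) → (-8.12,0.81)

Cross-section at z=2.25: (-9.64,-3.08) (-3.52,-4.95) (5.06,0.13) (1.28,5.30) (-2.95,4.58) (-8.12,0.81)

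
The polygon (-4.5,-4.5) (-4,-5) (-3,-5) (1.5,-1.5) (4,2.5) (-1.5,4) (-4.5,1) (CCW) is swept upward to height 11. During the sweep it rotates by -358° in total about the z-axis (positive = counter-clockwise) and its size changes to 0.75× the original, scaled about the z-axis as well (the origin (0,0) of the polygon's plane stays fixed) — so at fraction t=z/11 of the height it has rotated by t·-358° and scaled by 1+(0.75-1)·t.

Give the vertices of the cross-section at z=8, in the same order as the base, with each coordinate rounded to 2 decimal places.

Cross-section at z=8: (4.25,-3.01) (4.58,-2.54) (4.44,-1.74) (1.00,1.42) (-2.56,2.88) (-3.02,-1.76) (-0.19,-3.77)

t = z/height = 8/11 = 0.727273
s = 1 + (scale-1)·z/height = 1 + (0.75-1)·8/11 = 0.818182
θ = twist·z/height = -358°·8/11 = -260.3636° = -4.544203 rad
cos θ = -0.167394, sin θ = 0.985890 (intermediates below are computed at full precision and shown rounded to 5 d.p.)
v1: (-4.5,-4.5) → rotate → (5.18978,-3.68323) → ×s → (4.24618,-3.01355) → (4.25,-3.01)
v2: (-4,-5) → rotate → (5.59903,-3.10659) → ×s → (4.58102,-2.54175) → (4.58,-2.54)
v3: (-3,-5) → rotate → (5.43163,-2.12070) → ×s → (4.44406,-1.73512) → (4.44,-1.74)
v4: (1.5,-1.5) → rotate → (1.22774,1.72993) → ×s → (1.00452,1.41539) → (1.00,1.42)
v5: (4,2.5) → rotate → (-3.13430,3.52507) → ×s → (-2.56443,2.88415) → (-2.56,2.88)
v6: (-1.5,4) → rotate → (-3.69247,-2.14841) → ×s → (-3.02111,-1.75779) → (-3.02,-1.76)
v7: (-4.5,1) → rotate → (-0.23261,-4.60390) → ×s → (-0.19032,-3.76683) → (-0.19,-3.77)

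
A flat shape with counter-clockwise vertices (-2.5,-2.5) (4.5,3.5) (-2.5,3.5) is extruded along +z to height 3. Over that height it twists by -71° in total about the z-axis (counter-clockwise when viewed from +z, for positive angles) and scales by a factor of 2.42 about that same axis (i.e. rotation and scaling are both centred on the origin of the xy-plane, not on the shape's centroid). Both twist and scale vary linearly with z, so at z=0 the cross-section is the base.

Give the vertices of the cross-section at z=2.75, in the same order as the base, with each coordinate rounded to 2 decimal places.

Cross-section at z=2.75: (-7.64,2.79) (11.67,-6.00) (4.88,8.61)

t = z/height = 2.75/3 = 0.916667
s = 1 + (scale-1)·z/height = 1 + (2.42-1)·2.75/3 = 2.301667
θ = twist·z/height = -71°·2.75/3 = -65.0833° = -1.135918 rad
cos θ = 0.421300, sin θ = -0.906922 (intermediates below are computed at full precision and shown rounded to 5 d.p.)
v1: (-2.5,-2.5) → rotate → (-3.32055,1.21405) → ×s → (-7.64281,2.79435) → (-7.64,2.79)
v2: (4.5,3.5) → rotate → (5.07007,-2.60660) → ×s → (11.66962,-5.99952) → (11.67,-6.00)
v3: (-2.5,3.5) → rotate → (2.12098,3.74185) → ×s → (4.88178,8.61250) → (4.88,8.61)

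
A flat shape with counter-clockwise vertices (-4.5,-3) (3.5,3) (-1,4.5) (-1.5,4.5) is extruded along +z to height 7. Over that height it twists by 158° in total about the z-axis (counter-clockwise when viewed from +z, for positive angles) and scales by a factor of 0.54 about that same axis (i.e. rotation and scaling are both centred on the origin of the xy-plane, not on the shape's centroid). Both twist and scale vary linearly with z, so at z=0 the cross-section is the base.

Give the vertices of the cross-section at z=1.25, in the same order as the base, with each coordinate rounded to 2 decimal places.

t = z/height = 1.25/7 = 0.178571
s = 1 + (scale-1)·z/height = 1 + (0.54-1)·1.25/7 = 0.917857
θ = twist·z/height = 158°·1.25/7 = 28.2143° = 0.492432 rad
cos θ = 0.881186, sin θ = 0.472770 (intermediates below are computed at full precision and shown rounded to 5 d.p.)
v1: (-4.5,-3) → rotate → (-2.54702,-4.77102) → ×s → (-2.33780,-4.37912) → (-2.34,-4.38)
v2: (3.5,3) → rotate → (1.66584,4.29825) → ×s → (1.52900,3.94518) → (1.53,3.95)
v3: (-1,4.5) → rotate → (-3.00865,3.49256) → ×s → (-2.76151,3.20568) → (-2.76,3.21)
v4: (-1.5,4.5) → rotate → (-3.44925,3.25618) → ×s → (-3.16591,2.98871) → (-3.17,2.99)

Cross-section at z=1.25: (-2.34,-4.38) (1.53,3.95) (-2.76,3.21) (-3.17,2.99)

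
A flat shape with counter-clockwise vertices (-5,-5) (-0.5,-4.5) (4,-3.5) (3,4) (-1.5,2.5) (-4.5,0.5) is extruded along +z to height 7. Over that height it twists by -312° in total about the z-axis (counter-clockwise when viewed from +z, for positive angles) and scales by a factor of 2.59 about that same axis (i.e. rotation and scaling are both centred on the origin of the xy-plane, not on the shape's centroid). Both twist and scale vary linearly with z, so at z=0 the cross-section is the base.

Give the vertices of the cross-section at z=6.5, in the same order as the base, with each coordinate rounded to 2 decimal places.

Cross-section at z=6.5: (7.48,-15.83) (10.07,-4.92) (11.50,6.40) (-6.82,10.34) (-7.08,-1.41) (-4.92,-10.07)

t = z/height = 6.5/7 = 0.928571
s = 1 + (scale-1)·z/height = 1 + (2.59-1)·6.5/7 = 2.476429
θ = twist·z/height = -312°·6.5/7 = -289.7143° = -5.056468 rad
cos θ = 0.337330, sin θ = 0.941386 (intermediates below are computed at full precision and shown rounded to 5 d.p.)
v1: (-5,-5) → rotate → (3.02028,-6.39358) → ×s → (7.47951,-15.83325) → (7.48,-15.83)
v2: (-0.5,-4.5) → rotate → (4.06757,-1.98868) → ×s → (10.07306,-4.92482) → (10.07,-4.92)
v3: (4,-3.5) → rotate → (4.64417,2.58489) → ×s → (11.50096,6.40130) → (11.50,6.40)
v4: (3,4) → rotate → (-2.75356,4.17348) → ×s → (-6.81898,10.33532) → (-6.82,10.34)
v5: (-1.5,2.5) → rotate → (-2.85946,-0.56875) → ×s → (-7.08125,-1.40848) → (-7.08,-1.41)
v6: (-4.5,0.5) → rotate → (-1.98868,-4.06757) → ×s → (-4.92482,-10.07306) → (-4.92,-10.07)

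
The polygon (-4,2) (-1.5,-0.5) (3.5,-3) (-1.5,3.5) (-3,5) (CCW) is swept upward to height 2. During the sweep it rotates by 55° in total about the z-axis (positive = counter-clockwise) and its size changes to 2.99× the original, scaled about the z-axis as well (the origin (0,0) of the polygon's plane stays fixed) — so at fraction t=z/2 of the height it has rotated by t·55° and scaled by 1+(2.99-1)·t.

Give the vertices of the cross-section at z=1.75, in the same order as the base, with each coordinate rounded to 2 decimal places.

t = z/height = 1.75/2 = 0.875
s = 1 + (scale-1)·z/height = 1 + (2.99-1)·1.75/2 = 2.741250
θ = twist·z/height = 55°·1.75/2 = 48.1250° = 0.839940 rad
cos θ = 0.667508, sin θ = 0.744603 (intermediates below are computed at full precision and shown rounded to 5 d.p.)
v1: (-4,2) → rotate → (-4.15924,-1.64340) → ×s → (-11.40151,-4.50496) → (-11.40,-4.50)
v2: (-1.5,-0.5) → rotate → (-0.62896,-1.45066) → ×s → (-1.72414,-3.97662) → (-1.72,-3.98)
v3: (3.5,-3) → rotate → (4.57009,0.60359) → ×s → (12.52775,1.65458) → (12.53,1.65)
v4: (-1.5,3.5) → rotate → (-3.60737,1.21937) → ×s → (-9.88871,3.34261) → (-9.89,3.34)
v5: (-3,5) → rotate → (-5.72554,1.10373) → ×s → (-15.69513,3.02560) → (-15.70,3.03)

Cross-section at z=1.75: (-11.40,-4.50) (-1.72,-3.98) (12.53,1.65) (-9.89,3.34) (-15.70,3.03)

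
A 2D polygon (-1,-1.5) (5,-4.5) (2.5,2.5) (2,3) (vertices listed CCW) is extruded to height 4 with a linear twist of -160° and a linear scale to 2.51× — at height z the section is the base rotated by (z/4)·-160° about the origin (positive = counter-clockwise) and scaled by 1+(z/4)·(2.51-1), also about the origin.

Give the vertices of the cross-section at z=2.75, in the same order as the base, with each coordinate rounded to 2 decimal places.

t = z/height = 2.75/4 = 0.6875
s = 1 + (scale-1)·z/height = 1 + (2.51-1)·2.75/4 = 2.038125
θ = twist·z/height = -160°·2.75/4 = -110.0000° = -1.919862 rad
cos θ = -0.342020, sin θ = -0.939693 (intermediates below are computed at full precision and shown rounded to 5 d.p.)
v1: (-1,-1.5) → rotate → (-1.06752,1.45272) → ×s → (-2.17574,2.96083) → (-2.18,2.96)
v2: (5,-4.5) → rotate → (-5.93872,-3.15937) → ×s → (-12.10385,-6.43920) → (-12.10,-6.44)
v3: (2.5,2.5) → rotate → (1.49418,-3.20428) → ×s → (3.04533,-6.53073) → (3.05,-6.53)
v4: (2,3) → rotate → (2.13504,-2.90545) → ×s → (4.35147,-5.92166) → (4.35,-5.92)

Cross-section at z=2.75: (-2.18,2.96) (-12.10,-6.44) (3.05,-6.53) (4.35,-5.92)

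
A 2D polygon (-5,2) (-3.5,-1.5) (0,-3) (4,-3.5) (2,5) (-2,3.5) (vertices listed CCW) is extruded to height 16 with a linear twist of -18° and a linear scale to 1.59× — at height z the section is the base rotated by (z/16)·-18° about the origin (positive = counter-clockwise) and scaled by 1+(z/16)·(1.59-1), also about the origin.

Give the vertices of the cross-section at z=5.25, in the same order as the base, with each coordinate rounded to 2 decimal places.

t = z/height = 5.25/16 = 0.328125
s = 1 + (scale-1)·z/height = 1 + (1.59-1)·5.25/16 = 1.193594
θ = twist·z/height = -18°·5.25/16 = -5.9063° = -0.103084 rad
cos θ = 0.994692, sin θ = -0.102901 (intermediates below are computed at full precision and shown rounded to 5 d.p.)
v1: (-5,2) → rotate → (-4.76766,2.50389) → ×s → (-5.69064,2.98863) → (-5.69,2.99)
v2: (-3.5,-1.5) → rotate → (-3.63577,-1.13188) → ×s → (-4.33963,-1.35101) → (-4.34,-1.35)
v3: (0,-3) → rotate → (-0.30870,-2.98407) → ×s → (-0.36847,-3.56177) → (-0.37,-3.56)
v4: (4,-3.5) → rotate → (3.61861,-3.89302) → ×s → (4.31915,-4.64669) → (4.32,-4.65)
v5: (2,5) → rotate → (2.50389,4.76766) → ×s → (2.98863,5.69064) → (2.99,5.69)
v6: (-2,3.5) → rotate → (-1.62923,3.68722) → ×s → (-1.94464,4.40105) → (-1.94,4.40)

Cross-section at z=5.25: (-5.69,2.99) (-4.34,-1.35) (-0.37,-3.56) (4.32,-4.65) (2.99,5.69) (-1.94,4.40)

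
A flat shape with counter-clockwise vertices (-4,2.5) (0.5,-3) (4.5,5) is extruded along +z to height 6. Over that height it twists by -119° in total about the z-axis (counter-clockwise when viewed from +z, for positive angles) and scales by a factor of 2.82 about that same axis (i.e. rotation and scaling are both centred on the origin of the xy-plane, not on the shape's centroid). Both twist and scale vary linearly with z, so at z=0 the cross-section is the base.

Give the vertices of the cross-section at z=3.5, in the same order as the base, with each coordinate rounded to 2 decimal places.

t = z/height = 3.5/6 = 0.583333
s = 1 + (scale-1)·z/height = 1 + (2.82-1)·3.5/6 = 2.061667
θ = twist·z/height = -119°·3.5/6 = -69.4167° = -1.211549 rad
cos θ = 0.351569, sin θ = -0.936162 (intermediates below are computed at full precision and shown rounded to 5 d.p.)
v1: (-4,2.5) → rotate → (0.93413,4.62357) → ×s → (1.92586,9.53226) → (1.93,9.53)
v2: (0.5,-3) → rotate → (-2.63270,-1.52279) → ×s → (-5.42775,-3.13948) → (-5.43,-3.14)
v3: (4.5,5) → rotate → (6.26287,-2.45488) → ×s → (12.91195,-5.06115) → (12.91,-5.06)

Cross-section at z=3.5: (1.93,9.53) (-5.43,-3.14) (12.91,-5.06)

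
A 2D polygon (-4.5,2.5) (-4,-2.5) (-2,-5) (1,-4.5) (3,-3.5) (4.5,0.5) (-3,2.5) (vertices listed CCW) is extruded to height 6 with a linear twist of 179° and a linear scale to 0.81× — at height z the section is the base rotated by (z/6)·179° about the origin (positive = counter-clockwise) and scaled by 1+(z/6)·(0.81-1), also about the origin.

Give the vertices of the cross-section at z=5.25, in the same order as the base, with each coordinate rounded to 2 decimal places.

Cross-section at z=5.25: (2.62,-3.40) (3.89,0.59) (3.18,3.17) (0.72,3.77) (-1.14,3.67) (-3.61,1.11) (1.47,-2.91)

t = z/height = 5.25/6 = 0.875
s = 1 + (scale-1)·z/height = 1 + (0.81-1)·5.25/6 = 0.833750
θ = twist·z/height = 179°·5.25/6 = 156.6250° = 2.733622 rad
cos θ = -0.917928, sin θ = 0.396747 (intermediates below are computed at full precision and shown rounded to 5 d.p.)
v1: (-4.5,2.5) → rotate → (3.13881,-4.08018) → ×s → (2.61698,-3.40185) → (2.62,-3.40)
v2: (-4,-2.5) → rotate → (4.66358,0.70783) → ×s → (3.88826,0.59015) → (3.89,0.59)
v3: (-2,-5) → rotate → (3.81959,3.79614) → ×s → (3.18459,3.16504) → (3.18,3.17)
v4: (1,-4.5) → rotate → (0.86744,4.52742) → ×s → (0.72322,3.77474) → (0.72,3.77)
v5: (3,-3.5) → rotate → (-1.36517,4.40299) → ×s → (-1.13821,3.67099) → (-1.14,3.67)
v6: (4.5,0.5) → rotate → (-4.32905,1.32640) → ×s → (-3.60934,1.10589) → (-3.61,1.11)
v7: (-3,2.5) → rotate → (1.76191,-3.48506) → ×s → (1.46900,-2.90567) → (1.47,-2.91)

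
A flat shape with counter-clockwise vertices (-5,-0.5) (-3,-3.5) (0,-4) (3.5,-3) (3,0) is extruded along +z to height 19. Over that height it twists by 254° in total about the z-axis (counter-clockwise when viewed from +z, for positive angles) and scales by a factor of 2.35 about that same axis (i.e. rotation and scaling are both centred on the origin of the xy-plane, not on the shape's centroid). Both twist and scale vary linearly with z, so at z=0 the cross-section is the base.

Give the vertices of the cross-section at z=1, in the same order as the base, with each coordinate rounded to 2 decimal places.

Cross-section at z=1: (-5.09,-1.76) (-2.26,-4.39) (0.99,-4.17) (4.39,-2.26) (3.13,0.74)

t = z/height = 1/19 = 0.0526316
s = 1 + (scale-1)·z/height = 1 + (2.35-1)·1/19 = 1.071053
θ = twist·z/height = 254°·1/19 = 13.3684° = 0.233323 rad
cos θ = 0.972903, sin θ = 0.231212 (intermediates below are computed at full precision and shown rounded to 5 d.p.)
v1: (-5,-0.5) → rotate → (-4.74891,-1.64251) → ×s → (-5.08633,-1.75921) → (-5.09,-1.76)
v2: (-3,-3.5) → rotate → (-2.10947,-4.09880) → ×s → (-2.25935,-4.39003) → (-2.26,-4.39)
v3: (0,-4) → rotate → (0.92485,-3.89161) → ×s → (0.99056,-4.16812) → (0.99,-4.17)
v4: (3.5,-3) → rotate → (4.09880,-2.10947) → ×s → (4.39003,-2.25935) → (4.39,-2.26)
v5: (3,0) → rotate → (2.91871,0.69364) → ×s → (3.12609,0.74292) → (3.13,0.74)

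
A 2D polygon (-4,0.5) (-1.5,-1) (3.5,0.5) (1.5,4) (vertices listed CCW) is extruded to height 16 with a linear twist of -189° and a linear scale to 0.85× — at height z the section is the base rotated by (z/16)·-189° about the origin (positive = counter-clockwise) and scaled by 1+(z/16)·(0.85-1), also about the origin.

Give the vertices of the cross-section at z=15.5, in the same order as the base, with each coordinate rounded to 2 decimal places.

Cross-section at z=15.5: (3.39,-0.61) (1.33,0.78) (-3.01,-0.27) (-1.46,-3.34)

t = z/height = 15.5/16 = 0.96875
s = 1 + (scale-1)·z/height = 1 + (0.85-1)·15.5/16 = 0.854688
θ = twist·z/height = -189°·15.5/16 = -183.0938° = -3.195589 rad
cos θ = -0.998543, sin θ = 0.053970 (intermediates below are computed at full precision and shown rounded to 5 d.p.)
v1: (-4,0.5) → rotate → (3.96719,-0.71515) → ×s → (3.39070,-0.61123) → (3.39,-0.61)
v2: (-1.5,-1) → rotate → (1.55178,0.91759) → ×s → (1.32629,0.78425) → (1.33,0.78)
v3: (3.5,0.5) → rotate → (-3.52188,-0.31038) → ×s → (-3.01011,-0.26528) → (-3.01,-0.27)
v4: (1.5,4) → rotate → (-1.71369,-3.91322) → ×s → (-1.46467,-3.34458) → (-1.46,-3.34)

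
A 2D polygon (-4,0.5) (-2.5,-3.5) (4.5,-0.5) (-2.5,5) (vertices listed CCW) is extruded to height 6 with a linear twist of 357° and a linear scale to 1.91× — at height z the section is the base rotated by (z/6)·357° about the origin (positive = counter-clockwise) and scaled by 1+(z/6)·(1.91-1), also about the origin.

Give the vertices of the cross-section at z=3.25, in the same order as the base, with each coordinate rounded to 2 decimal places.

Cross-section at z=3.25: (5.98,0.66) (2.42,5.95) (-6.71,-0.83) (5.36,-6.40)

t = z/height = 3.25/6 = 0.541667
s = 1 + (scale-1)·z/height = 1 + (1.91-1)·3.25/6 = 1.492917
θ = twist·z/height = 357°·3.25/6 = 193.3750° = 3.375030 rad
cos θ = -0.972877, sin θ = -0.231323 (intermediates below are computed at full precision and shown rounded to 5 d.p.)
v1: (-4,0.5) → rotate → (4.00717,0.43886) → ×s → (5.98237,0.65517) → (5.98,0.66)
v2: (-2.5,-3.5) → rotate → (1.62256,3.98338) → ×s → (2.42235,5.94685) → (2.42,5.95)
v3: (4.5,-0.5) → rotate → (-4.49361,-0.55452) → ×s → (-6.70858,-0.82785) → (-6.71,-0.83)
v4: (-2.5,5) → rotate → (3.58881,-4.28608) → ×s → (5.35779,-6.39875) → (5.36,-6.40)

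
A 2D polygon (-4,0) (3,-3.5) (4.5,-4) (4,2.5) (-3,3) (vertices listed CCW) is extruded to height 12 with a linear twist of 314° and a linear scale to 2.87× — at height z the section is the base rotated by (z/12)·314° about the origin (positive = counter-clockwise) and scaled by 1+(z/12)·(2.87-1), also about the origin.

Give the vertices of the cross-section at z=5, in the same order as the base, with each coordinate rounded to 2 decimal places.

t = z/height = 5/12 = 0.416667
s = 1 + (scale-1)·z/height = 1 + (2.87-1)·5/12 = 1.779167
θ = twist·z/height = 314°·5/12 = 130.8333° = 2.283472 rad
cos θ = -0.653861, sin θ = 0.756615 (intermediates below are computed at full precision and shown rounded to 5 d.p.)
v1: (-4,0) → rotate → (2.61544,-3.02646) → ×s → (4.65331,-5.38458) → (4.65,-5.38)
v2: (3,-3.5) → rotate → (0.68657,4.55836) → ×s → (1.22152,8.11008) → (1.22,8.11)
v3: (4.5,-4) → rotate → (0.08409,6.02021) → ×s → (0.14960,10.71096) → (0.15,10.71)
v4: (4,2.5) → rotate → (-4.50698,1.39181) → ×s → (-8.01867,2.47626) → (-8.02,2.48)
v5: (-3,3) → rotate → (-0.30826,-4.23143) → ×s → (-0.54845,-7.52841) → (-0.55,-7.53)

Cross-section at z=5: (4.65,-5.38) (1.22,8.11) (0.15,10.71) (-8.02,2.48) (-0.55,-7.53)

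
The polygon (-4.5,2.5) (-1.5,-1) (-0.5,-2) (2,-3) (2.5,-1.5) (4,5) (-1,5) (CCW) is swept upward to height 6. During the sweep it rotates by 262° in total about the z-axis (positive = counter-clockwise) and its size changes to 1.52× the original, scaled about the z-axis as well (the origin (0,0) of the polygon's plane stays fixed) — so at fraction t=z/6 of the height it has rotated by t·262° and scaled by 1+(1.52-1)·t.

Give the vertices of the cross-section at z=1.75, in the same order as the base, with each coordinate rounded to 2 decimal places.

Cross-section at z=1.75: (-4.02,-4.36) (0.71,-1.95) (2.10,-1.10) (3.90,1.43) (2.36,2.39) (-4.52,5.83) (-5.87,0.23)

t = z/height = 1.75/6 = 0.291667
s = 1 + (scale-1)·z/height = 1 + (1.52-1)·1.75/6 = 1.151667
θ = twist·z/height = 262°·1.75/6 = 76.4167° = 1.333722 rad
cos θ = 0.234859, sin θ = 0.972029 (intermediates below are computed at full precision and shown rounded to 5 d.p.)
v1: (-4.5,2.5) → rotate → (-3.48694,-3.78698) → ×s → (-4.01579,-4.36134) → (-4.02,-4.36)
v2: (-1.5,-1) → rotate → (0.61974,-1.69290) → ×s → (0.71373,-1.94966) → (0.71,-1.95)
v3: (-0.5,-2) → rotate → (1.82663,-0.95573) → ×s → (2.10367,-1.10069) → (2.10,-1.10)
v4: (2,-3) → rotate → (3.38581,1.23948) → ×s → (3.89932,1.42747) → (3.90,1.43)
v5: (2.5,-1.5) → rotate → (2.04519,2.07778) → ×s → (2.35538,2.39291) → (2.36,2.39)
v6: (4,5) → rotate → (-3.92071,5.06241) → ×s → (-4.51535,5.83021) → (-4.52,5.83)
v7: (-1,5) → rotate → (-5.09501,0.20227) → ×s → (-5.86775,0.23294) → (-5.87,0.23)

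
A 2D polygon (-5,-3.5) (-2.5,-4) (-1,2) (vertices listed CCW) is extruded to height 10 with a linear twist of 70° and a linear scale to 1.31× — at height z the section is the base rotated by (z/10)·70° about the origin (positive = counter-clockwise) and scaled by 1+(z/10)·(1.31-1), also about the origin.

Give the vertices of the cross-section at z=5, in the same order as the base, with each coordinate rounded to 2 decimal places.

t = z/height = 5/10 = 0.5
s = 1 + (scale-1)·z/height = 1 + (1.31-1)·5/10 = 1.155000
θ = twist·z/height = 70°·5/10 = 35.0000° = 0.610865 rad
cos θ = 0.819152, sin θ = 0.573576 (intermediates below are computed at full precision and shown rounded to 5 d.p.)
v1: (-5,-3.5) → rotate → (-2.08824,-5.73491) → ×s → (-2.41192,-6.62383) → (-2.41,-6.62)
v2: (-2.5,-4) → rotate → (0.24643,-4.71055) → ×s → (0.28462,-5.44068) → (0.28,-5.44)
v3: (-1,2) → rotate → (-1.96630,1.06473) → ×s → (-2.27108,1.22976) → (-2.27,1.23)

Cross-section at z=5: (-2.41,-6.62) (0.28,-5.44) (-2.27,1.23)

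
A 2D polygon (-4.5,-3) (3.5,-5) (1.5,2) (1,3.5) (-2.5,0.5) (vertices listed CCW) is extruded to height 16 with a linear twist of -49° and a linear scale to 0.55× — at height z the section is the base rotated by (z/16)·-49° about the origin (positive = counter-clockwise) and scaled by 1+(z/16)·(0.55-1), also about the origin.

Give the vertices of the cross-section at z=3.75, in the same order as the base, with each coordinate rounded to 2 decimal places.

Cross-section at z=3.75: (-4.48,-1.83) (2.18,-5.01) (1.67,1.49) (1.50,2.89) (-2.10,0.88)

t = z/height = 3.75/16 = 0.234375
s = 1 + (scale-1)·z/height = 1 + (0.55-1)·3.75/16 = 0.894531
θ = twist·z/height = -49°·3.75/16 = -11.4844° = -0.200440 rad
cos θ = 0.979979, sin θ = -0.199101 (intermediates below are computed at full precision and shown rounded to 5 d.p.)
v1: (-4.5,-3) → rotate → (-5.00721,-2.04398) → ×s → (-4.47910,-1.82841) → (-4.48,-1.83)
v2: (3.5,-5) → rotate → (2.43442,-5.59675) → ×s → (2.17767,-5.00647) → (2.18,-5.01)
v3: (1.5,2) → rotate → (1.86817,1.66131) → ×s → (1.67114,1.48609) → (1.67,1.49)
v4: (1,3.5) → rotate → (1.67683,3.23083) → ×s → (1.49998,2.89007) → (1.50,2.89)
v5: (-2.5,0.5) → rotate → (-2.35040,0.98774) → ×s → (-2.10250,0.88357) → (-2.10,0.88)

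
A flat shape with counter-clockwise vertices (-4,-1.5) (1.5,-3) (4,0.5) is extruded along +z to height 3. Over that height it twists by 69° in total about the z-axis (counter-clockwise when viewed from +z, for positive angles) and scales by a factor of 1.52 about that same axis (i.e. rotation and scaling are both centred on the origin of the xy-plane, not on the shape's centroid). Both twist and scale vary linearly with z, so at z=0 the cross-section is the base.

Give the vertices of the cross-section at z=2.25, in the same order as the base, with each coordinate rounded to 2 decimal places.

Cross-section at z=2.25: (-1.80,-5.66) (4.57,-0.94) (2.90,4.80)

t = z/height = 2.25/3 = 0.75
s = 1 + (scale-1)·z/height = 1 + (1.52-1)·2.25/3 = 1.390000
θ = twist·z/height = 69°·2.25/3 = 51.7500° = 0.903208 rad
cos θ = 0.619094, sin θ = 0.785317 (intermediates below are computed at full precision and shown rounded to 5 d.p.)
v1: (-4,-1.5) → rotate → (-1.29840,-4.06991) → ×s → (-1.80478,-5.65717) → (-1.80,-5.66)
v2: (1.5,-3) → rotate → (3.28459,-0.67931) → ×s → (4.56558,-0.94424) → (4.57,-0.94)
v3: (4,0.5) → rotate → (2.08372,3.45081) → ×s → (2.89637,4.79663) → (2.90,4.80)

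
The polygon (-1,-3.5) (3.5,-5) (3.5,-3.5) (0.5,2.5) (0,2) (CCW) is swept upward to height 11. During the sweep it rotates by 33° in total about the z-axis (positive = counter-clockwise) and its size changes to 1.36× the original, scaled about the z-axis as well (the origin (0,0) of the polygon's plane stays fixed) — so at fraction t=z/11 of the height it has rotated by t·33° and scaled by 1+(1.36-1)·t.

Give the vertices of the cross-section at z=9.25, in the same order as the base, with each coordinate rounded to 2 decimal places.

Cross-section at z=9.25: (0.97,-4.64) (7.07,-3.64) (6.16,-1.91) (-0.94,3.19) (-1.21,2.31)

t = z/height = 9.25/11 = 0.840909
s = 1 + (scale-1)·z/height = 1 + (1.36-1)·9.25/11 = 1.302727
θ = twist·z/height = 33°·9.25/11 = 27.7500° = 0.484329 rad
cos θ = 0.884988, sin θ = 0.465615 (intermediates below are computed at full precision and shown rounded to 5 d.p.)
v1: (-1,-3.5) → rotate → (0.74466,-3.56307) → ×s → (0.97009,-4.64171) → (0.97,-4.64)
v2: (3.5,-5) → rotate → (5.42553,-2.79529) → ×s → (7.06799,-3.64150) → (7.07,-3.64)
v3: (3.5,-3.5) → rotate → (4.72711,-1.46781) → ×s → (6.15813,-1.91215) → (6.16,-1.91)
v4: (0.5,2.5) → rotate → (-0.72154,2.44528) → ×s → (-0.93997,3.18553) → (-0.94,3.19)
v5: (0,2) → rotate → (-0.93123,1.76998) → ×s → (-1.21314,2.30580) → (-1.21,2.31)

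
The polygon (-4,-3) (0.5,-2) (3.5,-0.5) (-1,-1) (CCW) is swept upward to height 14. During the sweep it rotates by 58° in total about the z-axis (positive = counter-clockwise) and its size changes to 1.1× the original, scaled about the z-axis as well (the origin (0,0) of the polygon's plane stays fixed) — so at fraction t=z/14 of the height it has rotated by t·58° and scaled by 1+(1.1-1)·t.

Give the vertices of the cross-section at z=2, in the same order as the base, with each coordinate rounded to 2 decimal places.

t = z/height = 2/14 = 0.142857
s = 1 + (scale-1)·z/height = 1 + (1.1-1)·2/14 = 1.014286
θ = twist·z/height = 58°·2/14 = 8.2857° = 0.144613 rad
cos θ = 0.989562, sin θ = 0.144109 (intermediates below are computed at full precision and shown rounded to 5 d.p.)
v1: (-4,-3) → rotate → (-3.52592,-3.54512) → ×s → (-3.57629,-3.59577) → (-3.58,-3.60)
v2: (0.5,-2) → rotate → (0.78300,-1.90707) → ×s → (0.79419,-1.93431) → (0.79,-1.93)
v3: (3.5,-0.5) → rotate → (3.53552,0.00960) → ×s → (3.58603,0.00974) → (3.59,0.01)
v4: (-1,-1) → rotate → (-0.84545,-1.13367) → ×s → (-0.85753,-1.14987) → (-0.86,-1.15)

Cross-section at z=2: (-3.58,-3.60) (0.79,-1.93) (3.59,0.01) (-0.86,-1.15)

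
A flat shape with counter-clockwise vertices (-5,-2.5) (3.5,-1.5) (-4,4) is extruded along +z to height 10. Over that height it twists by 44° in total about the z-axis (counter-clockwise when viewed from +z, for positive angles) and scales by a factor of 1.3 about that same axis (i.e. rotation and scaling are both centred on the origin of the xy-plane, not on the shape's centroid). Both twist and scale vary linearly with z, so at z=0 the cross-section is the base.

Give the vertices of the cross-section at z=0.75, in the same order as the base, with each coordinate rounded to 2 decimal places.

t = z/height = 0.75/10 = 0.075
s = 1 + (scale-1)·z/height = 1 + (1.3-1)·0.75/10 = 1.022500
θ = twist·z/height = 44°·0.75/10 = 3.3000° = 0.057596 rad
cos θ = 0.998342, sin θ = 0.057564 (intermediates below are computed at full precision and shown rounded to 5 d.p.)
v1: (-5,-2.5) → rotate → (-4.84780,-2.78367) → ×s → (-4.95687,-2.84631) → (-4.96,-2.85)
v2: (3.5,-1.5) → rotate → (3.58054,-1.29604) → ×s → (3.66110,-1.32520) → (3.66,-1.33)
v3: (-4,4) → rotate → (-4.22362,3.76311) → ×s → (-4.31865,3.84778) → (-4.32,3.85)

Cross-section at z=0.75: (-4.96,-2.85) (3.66,-1.33) (-4.32,3.85)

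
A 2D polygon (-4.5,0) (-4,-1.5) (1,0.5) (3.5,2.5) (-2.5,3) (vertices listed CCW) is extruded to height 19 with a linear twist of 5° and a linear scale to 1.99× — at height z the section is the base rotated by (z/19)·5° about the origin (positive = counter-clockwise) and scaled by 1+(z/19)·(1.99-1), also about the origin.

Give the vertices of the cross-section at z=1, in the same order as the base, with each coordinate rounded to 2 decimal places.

Cross-section at z=1: (-4.73,-0.02) (-4.20,-1.60) (1.05,0.53) (3.67,2.65) (-2.64,3.14)

t = z/height = 1/19 = 0.0526316
s = 1 + (scale-1)·z/height = 1 + (1.99-1)·1/19 = 1.052105
θ = twist·z/height = 5°·1/19 = 0.2632° = 0.004593 rad
cos θ = 0.999989, sin θ = 0.004593 (intermediates below are computed at full precision and shown rounded to 5 d.p.)
v1: (-4.5,0) → rotate → (-4.49995,-0.02067) → ×s → (-4.73442,-0.02175) → (-4.73,-0.02)
v2: (-4,-1.5) → rotate → (-3.99307,-1.51836) → ×s → (-4.20113,-1.59747) → (-4.20,-1.60)
v3: (1,0.5) → rotate → (0.99769,0.50459) → ×s → (1.04968,0.53088) → (1.05,0.53)
v4: (3.5,2.5) → rotate → (3.48848,2.51605) → ×s → (3.67025,2.64715) → (3.67,2.65)
v5: (-2.5,3) → rotate → (-2.51375,2.98849) → ×s → (-2.64473,3.14420) → (-2.64,3.14)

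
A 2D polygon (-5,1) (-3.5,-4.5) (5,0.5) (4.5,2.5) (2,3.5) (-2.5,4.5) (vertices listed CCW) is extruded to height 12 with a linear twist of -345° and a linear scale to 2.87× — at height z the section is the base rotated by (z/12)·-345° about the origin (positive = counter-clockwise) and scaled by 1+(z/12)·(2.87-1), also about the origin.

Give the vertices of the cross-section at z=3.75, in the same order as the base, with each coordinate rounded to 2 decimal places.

Cross-section at z=3.75: (3.93,7.06) (-5.09,7.46) (-1.67,-7.78) (1.59,-8.00) (4.31,-4.71) (8.00,1.59)

t = z/height = 3.75/12 = 0.3125
s = 1 + (scale-1)·z/height = 1 + (2.87-1)·3.75/12 = 1.584375
θ = twist·z/height = -345°·3.75/12 = -107.8125° = -1.881683 rad
cos θ = -0.305903, sin θ = -0.952063 (intermediates below are computed at full precision and shown rounded to 5 d.p.)
v1: (-5,1) → rotate → (2.48158,4.45441) → ×s → (3.93175,7.05746) → (3.93,7.06)
v2: (-3.5,-4.5) → rotate → (-3.21362,4.70878) → ×s → (-5.09158,7.46048) → (-5.09,7.46)
v3: (5,0.5) → rotate → (-1.05348,-4.91326) → ×s → (-1.66911,-7.78445) → (-1.67,-7.78)
v4: (4.5,2.5) → rotate → (1.00359,-5.04904) → ×s → (1.59007,-7.99957) → (1.59,-8.00)
v5: (2,3.5) → rotate → (2.72041,-2.97479) → ×s → (4.31015,-4.71318) → (4.31,-4.71)
v6: (-2.5,4.5) → rotate → (5.04904,1.00359) → ×s → (7.99957,1.59007) → (8.00,1.59)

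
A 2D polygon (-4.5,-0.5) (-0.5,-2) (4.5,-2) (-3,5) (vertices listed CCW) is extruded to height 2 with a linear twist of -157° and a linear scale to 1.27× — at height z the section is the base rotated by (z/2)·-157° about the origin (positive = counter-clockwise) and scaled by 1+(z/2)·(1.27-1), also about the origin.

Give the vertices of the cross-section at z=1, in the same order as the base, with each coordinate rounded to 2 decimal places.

t = z/height = 1/2 = 0.5
s = 1 + (scale-1)·z/height = 1 + (1.27-1)·1/2 = 1.135000
θ = twist·z/height = -157°·1/2 = -78.5000° = -1.370083 rad
cos θ = 0.199368, sin θ = -0.979925 (intermediates below are computed at full precision and shown rounded to 5 d.p.)
v1: (-4.5,-0.5) → rotate → (-1.38712,4.30998) → ×s → (-1.57438,4.89182) → (-1.57,4.89)
v2: (-0.5,-2) → rotate → (-2.05953,0.09123) → ×s → (-2.33757,0.10354) → (-2.34,0.10)
v3: (4.5,-2) → rotate → (-1.06269,-4.80840) → ×s → (-1.20616,-5.45753) → (-1.21,-5.46)
v4: (-3,5) → rotate → (4.30152,3.93661) → ×s → (4.88222,4.46806) → (4.88,4.47)

Cross-section at z=1: (-1.57,4.89) (-2.34,0.10) (-1.21,-5.46) (4.88,4.47)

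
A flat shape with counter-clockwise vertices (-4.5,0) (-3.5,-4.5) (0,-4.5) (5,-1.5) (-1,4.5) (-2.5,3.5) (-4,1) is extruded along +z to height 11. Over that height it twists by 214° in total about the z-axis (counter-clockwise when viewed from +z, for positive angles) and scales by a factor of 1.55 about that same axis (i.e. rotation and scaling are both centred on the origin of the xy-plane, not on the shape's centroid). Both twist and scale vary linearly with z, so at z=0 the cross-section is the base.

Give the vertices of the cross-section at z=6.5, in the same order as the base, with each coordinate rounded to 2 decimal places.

Cross-section at z=6.5: (3.54,-4.80) (7.55,-0.19) (4.80,3.54) (-2.34,6.51) (-4.01,-4.61) (-1.76,-5.42) (2.08,-5.05)

t = z/height = 6.5/11 = 0.590909
s = 1 + (scale-1)·z/height = 1 + (1.55-1)·6.5/11 = 1.325000
θ = twist·z/height = 214°·6.5/11 = 126.4545° = 2.207048 rad
cos θ = -0.594185, sin θ = 0.804328 (intermediates below are computed at full precision and shown rounded to 5 d.p.)
v1: (-4.5,0) → rotate → (2.67383,-3.61948) → ×s → (3.54283,-4.79581) → (3.54,-4.80)
v2: (-3.5,-4.5) → rotate → (5.69913,-0.14132) → ×s → (7.55134,-0.18725) → (7.55,-0.19)
v3: (0,-4.5) → rotate → (3.61948,2.67383) → ×s → (4.79581,3.54283) → (4.80,3.54)
v4: (5,-1.5) → rotate → (-1.76443,4.91292) → ×s → (-2.33787,6.50962) → (-2.34,6.51)
v5: (-1,4.5) → rotate → (-3.02529,-3.47816) → ×s → (-4.00851,-4.60856) → (-4.01,-4.61)
v6: (-2.5,3.5) → rotate → (-1.32969,-4.09047) → ×s → (-1.76184,-5.41987) → (-1.76,-5.42)
v7: (-4,1) → rotate → (1.57241,-3.81150) → ×s → (2.08344,-5.05024) → (2.08,-5.05)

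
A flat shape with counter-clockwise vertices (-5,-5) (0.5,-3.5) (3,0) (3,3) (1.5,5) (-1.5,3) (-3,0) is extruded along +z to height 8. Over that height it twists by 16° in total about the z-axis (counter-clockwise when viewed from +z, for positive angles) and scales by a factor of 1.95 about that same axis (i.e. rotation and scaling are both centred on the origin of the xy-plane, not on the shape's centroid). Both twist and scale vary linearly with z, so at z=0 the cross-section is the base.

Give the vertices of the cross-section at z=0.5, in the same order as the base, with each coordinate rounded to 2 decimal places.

t = z/height = 0.5/8 = 0.0625
s = 1 + (scale-1)·z/height = 1 + (1.95-1)·0.5/8 = 1.059375
θ = twist·z/height = 16°·0.5/8 = 1.0000° = 0.017453 rad
cos θ = 0.999848, sin θ = 0.017452 (intermediates below are computed at full precision and shown rounded to 5 d.p.)
v1: (-5,-5) → rotate → (-4.91198,-5.08650) → ×s → (-5.20363,-5.38851) → (-5.20,-5.39)
v2: (0.5,-3.5) → rotate → (0.56101,-3.49074) → ×s → (0.59432,-3.69800) → (0.59,-3.70)
v3: (3,0) → rotate → (2.99954,0.05236) → ×s → (3.17764,0.05547) → (3.18,0.06)
v4: (3,3) → rotate → (2.94719,3.05190) → ×s → (3.12218,3.23311) → (3.12,3.23)
v5: (1.5,5) → rotate → (1.41251,5.02542) → ×s → (1.49638,5.32380) → (1.50,5.32)
v6: (-1.5,3) → rotate → (-1.55213,2.97336) → ×s → (-1.64429,3.14991) → (-1.64,3.15)
v7: (-3,0) → rotate → (-2.99954,-0.05236) → ×s → (-3.17764,-0.05547) → (-3.18,-0.06)

Cross-section at z=0.5: (-5.20,-5.39) (0.59,-3.70) (3.18,0.06) (3.12,3.23) (1.50,5.32) (-1.64,3.15) (-3.18,-0.06)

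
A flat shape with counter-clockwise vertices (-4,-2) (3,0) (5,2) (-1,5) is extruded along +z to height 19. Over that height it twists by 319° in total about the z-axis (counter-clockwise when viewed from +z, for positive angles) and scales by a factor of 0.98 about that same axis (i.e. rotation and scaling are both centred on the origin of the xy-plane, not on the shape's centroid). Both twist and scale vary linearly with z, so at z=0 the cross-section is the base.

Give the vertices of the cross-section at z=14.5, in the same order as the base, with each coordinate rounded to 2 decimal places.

Cross-section at z=14.5: (0.00,4.40) (-1.32,-2.64) (-0.44,-5.28) (4.84,-1.32)

t = z/height = 14.5/19 = 0.763158
s = 1 + (scale-1)·z/height = 1 + (0.98-1)·14.5/19 = 0.984737
θ = twist·z/height = 319°·14.5/19 = 243.4474° = 4.248958 rad
cos θ = -0.447020, sin θ = -0.894524 (intermediates below are computed at full precision and shown rounded to 5 d.p.)
v1: (-4,-2) → rotate → (-0.00097,4.47214) → ×s → (-0.00095,4.40388) → (0.00,4.40)
v2: (3,0) → rotate → (-1.34106,-2.68357) → ×s → (-1.32059,-2.64261) → (-1.32,-2.64)
v3: (5,2) → rotate → (-0.44605,-5.36666) → ×s → (-0.43924,-5.28475) → (-0.44,-5.28)
v4: (-1,5) → rotate → (4.91964,-1.34057) → ×s → (4.84455,-1.32011) → (4.84,-1.32)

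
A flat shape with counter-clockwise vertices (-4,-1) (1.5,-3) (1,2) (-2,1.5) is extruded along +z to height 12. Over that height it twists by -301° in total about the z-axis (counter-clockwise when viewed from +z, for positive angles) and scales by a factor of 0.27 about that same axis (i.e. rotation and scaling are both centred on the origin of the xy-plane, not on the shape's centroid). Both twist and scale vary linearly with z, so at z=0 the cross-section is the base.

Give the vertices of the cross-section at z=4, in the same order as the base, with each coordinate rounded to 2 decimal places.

t = z/height = 4/12 = 0.333333
s = 1 + (scale-1)·z/height = 1 + (0.27-1)·4/12 = 0.756667
θ = twist·z/height = -301°·4/12 = -100.3333° = -1.751147 rad
cos θ = -0.179375, sin θ = -0.983781 (intermediates below are computed at full precision and shown rounded to 5 d.p.)
v1: (-4,-1) → rotate → (-0.26628,4.11450) → ×s → (-0.20149,3.11330) → (-0.20,3.11)
v2: (1.5,-3) → rotate → (-3.22040,-0.93755) → ×s → (-2.43677,-0.70941) → (-2.44,-0.71)
v3: (1,2) → rotate → (1.78819,-1.34253) → ×s → (1.35306,-1.01585) → (1.35,-1.02)
v4: (-2,1.5) → rotate → (1.83442,1.69850) → ×s → (1.38804,1.28520) → (1.39,1.29)

Cross-section at z=4: (-0.20,3.11) (-2.44,-0.71) (1.35,-1.02) (1.39,1.29)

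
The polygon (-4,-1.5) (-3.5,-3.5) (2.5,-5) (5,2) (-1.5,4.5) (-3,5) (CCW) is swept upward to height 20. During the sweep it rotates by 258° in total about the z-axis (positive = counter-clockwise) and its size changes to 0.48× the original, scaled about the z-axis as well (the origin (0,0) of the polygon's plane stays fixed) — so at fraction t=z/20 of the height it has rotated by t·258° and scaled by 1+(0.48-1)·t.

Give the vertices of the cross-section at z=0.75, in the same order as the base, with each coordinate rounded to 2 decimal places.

t = z/height = 0.75/20 = 0.0375
s = 1 + (scale-1)·z/height = 1 + (0.48-1)·0.75/20 = 0.980500
θ = twist·z/height = 258°·0.75/20 = 9.6750° = 0.168861 rad
cos θ = 0.985777, sin θ = 0.168059 (intermediates below are computed at full precision and shown rounded to 5 d.p.)
v1: (-4,-1.5) → rotate → (-3.69102,-2.15090) → ×s → (-3.61904,-2.10896) → (-3.62,-2.11)
v2: (-3.5,-3.5) → rotate → (-2.86201,-4.03843) → ×s → (-2.80620,-3.95968) → (-2.81,-3.96)
v3: (2.5,-5) → rotate → (3.30474,-4.50874) → ×s → (3.24030,-4.42082) → (3.24,-4.42)
v4: (5,2) → rotate → (4.59277,2.81185) → ×s → (4.50321,2.75702) → (4.50,2.76)
v5: (-1.5,4.5) → rotate → (-2.23493,4.18391) → ×s → (-2.19135,4.10232) → (-2.19,4.10)
v6: (-3,5) → rotate → (-3.79763,4.42471) → ×s → (-3.72357,4.33842) → (-3.72,4.34)

Cross-section at z=0.75: (-3.62,-2.11) (-2.81,-3.96) (3.24,-4.42) (4.50,2.76) (-2.19,4.10) (-3.72,4.34)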